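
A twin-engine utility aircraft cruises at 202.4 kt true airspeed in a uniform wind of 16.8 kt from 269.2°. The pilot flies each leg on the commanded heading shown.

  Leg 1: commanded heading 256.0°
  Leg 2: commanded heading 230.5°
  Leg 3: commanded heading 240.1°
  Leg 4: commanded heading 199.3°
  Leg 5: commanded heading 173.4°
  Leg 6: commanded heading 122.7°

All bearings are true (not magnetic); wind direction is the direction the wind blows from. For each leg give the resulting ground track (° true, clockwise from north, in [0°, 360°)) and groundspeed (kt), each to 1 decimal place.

Leg 1: track=254.8°, groundspeed=186.1 kt
Leg 2: track=227.3°, groundspeed=189.6 kt
Leg 3: track=237.6°, groundspeed=187.9 kt
Leg 4: track=194.7°, groundspeed=197.3 kt
Leg 5: track=168.7°, groundspeed=204.8 kt
Leg 6: track=120.2°, groundspeed=216.6 kt

Leg 1: heading 256.0°; drift -1.2° → track 254.8°, groundspeed 186.1 kt
Leg 2: heading 230.5°; drift -3.2° → track 227.3°, groundspeed 189.6 kt
Leg 3: heading 240.1°; drift -2.5° → track 237.6°, groundspeed 187.9 kt
Leg 4: heading 199.3°; drift -4.6° → track 194.7°, groundspeed 197.3 kt
Leg 5: heading 173.4°; drift -4.7° → track 168.7°, groundspeed 204.8 kt
Leg 6: heading 122.7°; drift -2.5° → track 120.2°, groundspeed 216.6 kt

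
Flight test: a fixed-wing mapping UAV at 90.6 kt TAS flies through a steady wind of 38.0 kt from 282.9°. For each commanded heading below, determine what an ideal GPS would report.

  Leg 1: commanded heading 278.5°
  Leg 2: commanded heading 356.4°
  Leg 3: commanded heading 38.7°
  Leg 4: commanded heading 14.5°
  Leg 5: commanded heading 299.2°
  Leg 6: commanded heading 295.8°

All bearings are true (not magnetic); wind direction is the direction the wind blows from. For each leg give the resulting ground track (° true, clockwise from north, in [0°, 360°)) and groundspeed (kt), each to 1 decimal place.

Leg 1: heading 278.5°; drift -3.2° → track 275.3°, groundspeed 52.8 kt
Leg 2: heading 356.4°; drift +24.5° → track 20.9°, groundspeed 87.7 kt
Leg 3: heading 38.7°; drift +17.7° → track 56.4°, groundspeed 112.5 kt
Leg 4: heading 14.5°; drift +22.5° → track 37.0°, groundspeed 99.2 kt
Leg 5: heading 299.2°; drift +11.1° → track 310.3°, groundspeed 55.2 kt
Leg 6: heading 295.8°; drift +9.0° → track 304.8°, groundspeed 54.2 kt

Leg 1: track=275.3°, groundspeed=52.8 kt
Leg 2: track=20.9°, groundspeed=87.7 kt
Leg 3: track=56.4°, groundspeed=112.5 kt
Leg 4: track=37.0°, groundspeed=99.2 kt
Leg 5: track=310.3°, groundspeed=55.2 kt
Leg 6: track=304.8°, groundspeed=54.2 kt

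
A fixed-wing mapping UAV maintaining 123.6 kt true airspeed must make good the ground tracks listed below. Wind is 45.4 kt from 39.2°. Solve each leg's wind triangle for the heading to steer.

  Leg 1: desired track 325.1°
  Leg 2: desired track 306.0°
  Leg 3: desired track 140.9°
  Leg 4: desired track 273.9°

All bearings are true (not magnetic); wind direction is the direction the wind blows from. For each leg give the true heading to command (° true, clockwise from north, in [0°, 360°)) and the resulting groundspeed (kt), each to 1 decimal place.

Leg 1: heading=345.8°, groundspeed=103.2 kt
Leg 2: heading=327.5°, groundspeed=117.5 kt
Leg 3: heading=119.8°, groundspeed=124.5 kt
Leg 4: heading=291.3°, groundspeed=144.2 kt

Leg 1: desired track 325.1°; wind correction +20.7° → command heading 345.8°, groundspeed 103.2 kt
Leg 2: desired track 306.0°; wind correction +21.5° → command heading 327.5°, groundspeed 117.5 kt
Leg 3: desired track 140.9°; wind correction -21.1° → command heading 119.8°, groundspeed 124.5 kt
Leg 4: desired track 273.9°; wind correction +17.4° → command heading 291.3°, groundspeed 144.2 kt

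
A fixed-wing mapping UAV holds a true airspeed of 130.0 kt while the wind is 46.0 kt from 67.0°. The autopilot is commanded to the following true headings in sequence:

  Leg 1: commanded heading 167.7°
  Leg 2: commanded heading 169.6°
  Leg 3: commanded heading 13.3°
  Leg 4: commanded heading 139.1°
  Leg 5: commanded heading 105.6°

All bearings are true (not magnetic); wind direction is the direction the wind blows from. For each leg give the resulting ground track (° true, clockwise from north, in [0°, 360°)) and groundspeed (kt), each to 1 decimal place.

Leg 1: heading 167.7°; drift +18.1° → track 185.8°, groundspeed 145.7 kt
Leg 2: heading 169.6°; drift +17.8° → track 187.4°, groundspeed 147.1 kt
Leg 3: heading 13.3°; drift -19.8° → track 353.5°, groundspeed 109.2 kt
Leg 4: heading 139.1°; drift +20.7° → track 159.8°, groundspeed 123.9 kt
Leg 5: heading 105.6°; drift +17.0° → track 122.6°, groundspeed 98.3 kt

Leg 1: track=185.8°, groundspeed=145.7 kt
Leg 2: track=187.4°, groundspeed=147.1 kt
Leg 3: track=353.5°, groundspeed=109.2 kt
Leg 4: track=159.8°, groundspeed=123.9 kt
Leg 5: track=122.6°, groundspeed=98.3 kt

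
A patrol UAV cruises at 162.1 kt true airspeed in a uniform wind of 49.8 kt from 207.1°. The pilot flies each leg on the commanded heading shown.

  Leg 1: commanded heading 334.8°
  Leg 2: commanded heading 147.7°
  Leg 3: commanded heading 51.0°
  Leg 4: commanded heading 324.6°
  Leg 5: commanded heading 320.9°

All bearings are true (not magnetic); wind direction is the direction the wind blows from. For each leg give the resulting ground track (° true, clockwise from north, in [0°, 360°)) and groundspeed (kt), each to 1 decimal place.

Leg 1: heading 334.8°; drift +11.6° → track 346.4°, groundspeed 196.5 kt
Leg 2: heading 147.7°; drift -17.4° → track 130.3°, groundspeed 143.3 kt
Leg 3: heading 51.0°; drift -5.6° → track 45.4°, groundspeed 208.6 kt
Leg 4: heading 324.6°; drift +13.4° → track 338.0°, groundspeed 190.3 kt
Leg 5: heading 320.9°; drift +14.0° → track 334.9°, groundspeed 187.8 kt

Leg 1: track=346.4°, groundspeed=196.5 kt
Leg 2: track=130.3°, groundspeed=143.3 kt
Leg 3: track=45.4°, groundspeed=208.6 kt
Leg 4: track=338.0°, groundspeed=190.3 kt
Leg 5: track=334.9°, groundspeed=187.8 kt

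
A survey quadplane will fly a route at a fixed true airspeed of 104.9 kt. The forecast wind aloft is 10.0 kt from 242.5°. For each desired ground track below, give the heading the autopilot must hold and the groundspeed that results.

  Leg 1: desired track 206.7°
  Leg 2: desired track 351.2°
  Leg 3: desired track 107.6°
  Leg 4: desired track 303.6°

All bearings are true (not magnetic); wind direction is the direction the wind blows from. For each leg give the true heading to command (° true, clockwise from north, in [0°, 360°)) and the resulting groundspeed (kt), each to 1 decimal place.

Leg 1: desired track 206.7°; wind correction +3.2° → command heading 209.9°, groundspeed 96.6 kt
Leg 2: desired track 351.2°; wind correction -5.2° → command heading 346.0°, groundspeed 107.7 kt
Leg 3: desired track 107.6°; wind correction +3.9° → command heading 111.5°, groundspeed 111.7 kt
Leg 4: desired track 303.6°; wind correction -4.8° → command heading 298.8°, groundspeed 99.7 kt

Leg 1: heading=209.9°, groundspeed=96.6 kt
Leg 2: heading=346.0°, groundspeed=107.7 kt
Leg 3: heading=111.5°, groundspeed=111.7 kt
Leg 4: heading=298.8°, groundspeed=99.7 kt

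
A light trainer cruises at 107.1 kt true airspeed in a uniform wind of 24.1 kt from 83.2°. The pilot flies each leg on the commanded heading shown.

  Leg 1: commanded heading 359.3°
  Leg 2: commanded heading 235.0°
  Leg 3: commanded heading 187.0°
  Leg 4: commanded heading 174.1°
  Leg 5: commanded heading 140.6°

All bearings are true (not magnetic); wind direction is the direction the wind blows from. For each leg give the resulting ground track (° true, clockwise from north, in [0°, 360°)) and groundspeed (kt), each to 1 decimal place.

Leg 1: heading 359.3°; drift -12.9° → track 346.4°, groundspeed 107.3 kt
Leg 2: heading 235.0°; drift +5.1° → track 240.1°, groundspeed 128.8 kt
Leg 3: heading 187.0°; drift +11.7° → track 198.7°, groundspeed 115.3 kt
Leg 4: heading 174.1°; drift +12.6° → track 186.7°, groundspeed 110.1 kt
Leg 5: heading 140.6°; drift +12.2° → track 152.8°, groundspeed 96.3 kt

Leg 1: track=346.4°, groundspeed=107.3 kt
Leg 2: track=240.1°, groundspeed=128.8 kt
Leg 3: track=198.7°, groundspeed=115.3 kt
Leg 4: track=186.7°, groundspeed=110.1 kt
Leg 5: track=152.8°, groundspeed=96.3 kt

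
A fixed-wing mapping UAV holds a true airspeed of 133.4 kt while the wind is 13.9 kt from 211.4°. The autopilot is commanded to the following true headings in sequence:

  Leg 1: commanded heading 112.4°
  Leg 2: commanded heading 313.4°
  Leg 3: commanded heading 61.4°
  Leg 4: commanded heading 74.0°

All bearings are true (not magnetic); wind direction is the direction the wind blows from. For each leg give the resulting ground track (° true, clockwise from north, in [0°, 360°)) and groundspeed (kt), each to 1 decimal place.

Leg 1: track=106.6°, groundspeed=136.3 kt
Leg 2: track=319.1°, groundspeed=137.0 kt
Leg 3: track=58.7°, groundspeed=145.6 kt
Leg 4: track=70.3°, groundspeed=143.9 kt

Leg 1: heading 112.4°; drift -5.8° → track 106.6°, groundspeed 136.3 kt
Leg 2: heading 313.4°; drift +5.7° → track 319.1°, groundspeed 137.0 kt
Leg 3: heading 61.4°; drift -2.7° → track 58.7°, groundspeed 145.6 kt
Leg 4: heading 74.0°; drift -3.7° → track 70.3°, groundspeed 143.9 kt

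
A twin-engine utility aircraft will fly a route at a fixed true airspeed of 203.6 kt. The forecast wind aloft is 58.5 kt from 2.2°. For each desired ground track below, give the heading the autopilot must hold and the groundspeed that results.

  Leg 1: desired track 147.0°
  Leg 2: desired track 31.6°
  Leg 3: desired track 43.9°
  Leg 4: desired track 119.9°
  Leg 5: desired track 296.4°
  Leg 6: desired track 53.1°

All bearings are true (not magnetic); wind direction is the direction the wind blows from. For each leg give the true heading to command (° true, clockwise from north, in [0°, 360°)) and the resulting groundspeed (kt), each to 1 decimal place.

Leg 1: heading=137.5°, groundspeed=248.6 kt
Leg 2: heading=23.5°, groundspeed=150.6 kt
Leg 3: heading=32.9°, groundspeed=156.2 kt
Leg 4: heading=105.2°, groundspeed=224.1 kt
Leg 5: heading=311.6°, groundspeed=172.5 kt
Leg 6: heading=40.2°, groundspeed=161.6 kt

Leg 1: desired track 147.0°; wind correction -9.5° → command heading 137.5°, groundspeed 248.6 kt
Leg 2: desired track 31.6°; wind correction -8.1° → command heading 23.5°, groundspeed 150.6 kt
Leg 3: desired track 43.9°; wind correction -11.0° → command heading 32.9°, groundspeed 156.2 kt
Leg 4: desired track 119.9°; wind correction -14.7° → command heading 105.2°, groundspeed 224.1 kt
Leg 5: desired track 296.4°; wind correction +15.2° → command heading 311.6°, groundspeed 172.5 kt
Leg 6: desired track 53.1°; wind correction -12.9° → command heading 40.2°, groundspeed 161.6 kt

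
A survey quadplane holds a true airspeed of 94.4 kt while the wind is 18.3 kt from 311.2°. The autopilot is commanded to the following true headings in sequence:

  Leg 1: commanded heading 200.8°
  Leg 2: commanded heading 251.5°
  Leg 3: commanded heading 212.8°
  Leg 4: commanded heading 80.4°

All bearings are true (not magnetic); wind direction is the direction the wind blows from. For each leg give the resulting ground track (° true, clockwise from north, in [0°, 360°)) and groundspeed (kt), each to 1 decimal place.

Leg 1: heading 200.8°; drift -9.7° → track 191.1°, groundspeed 102.2 kt
Leg 2: heading 251.5°; drift -10.5° → track 241.0°, groundspeed 86.6 kt
Leg 3: heading 212.8°; drift -10.6° → track 202.2°, groundspeed 98.7 kt
Leg 4: heading 80.4°; drift +7.6° → track 88.0°, groundspeed 106.9 kt

Leg 1: track=191.1°, groundspeed=102.2 kt
Leg 2: track=241.0°, groundspeed=86.6 kt
Leg 3: track=202.2°, groundspeed=98.7 kt
Leg 4: track=88.0°, groundspeed=106.9 kt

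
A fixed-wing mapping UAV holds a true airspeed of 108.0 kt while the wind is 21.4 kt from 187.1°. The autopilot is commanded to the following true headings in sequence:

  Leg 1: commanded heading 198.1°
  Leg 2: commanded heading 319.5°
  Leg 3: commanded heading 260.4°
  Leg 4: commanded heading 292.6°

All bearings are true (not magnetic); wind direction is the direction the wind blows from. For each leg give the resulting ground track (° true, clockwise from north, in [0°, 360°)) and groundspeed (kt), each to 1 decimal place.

Leg 1: track=200.8°, groundspeed=87.1 kt
Leg 2: track=326.9°, groundspeed=123.4 kt
Leg 3: track=271.8°, groundspeed=103.9 kt
Leg 4: track=302.9°, groundspeed=115.6 kt

Leg 1: heading 198.1°; drift +2.7° → track 200.8°, groundspeed 87.1 kt
Leg 2: heading 319.5°; drift +7.4° → track 326.9°, groundspeed 123.4 kt
Leg 3: heading 260.4°; drift +11.4° → track 271.8°, groundspeed 103.9 kt
Leg 4: heading 292.6°; drift +10.3° → track 302.9°, groundspeed 115.6 kt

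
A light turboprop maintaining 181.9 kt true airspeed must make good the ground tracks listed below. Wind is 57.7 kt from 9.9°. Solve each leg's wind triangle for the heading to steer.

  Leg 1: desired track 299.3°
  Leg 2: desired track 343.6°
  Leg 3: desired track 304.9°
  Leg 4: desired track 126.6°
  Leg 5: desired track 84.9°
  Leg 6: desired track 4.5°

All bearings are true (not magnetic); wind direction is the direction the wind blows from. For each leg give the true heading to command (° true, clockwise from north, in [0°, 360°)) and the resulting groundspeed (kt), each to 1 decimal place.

Leg 1: desired track 299.3°; wind correction +17.4° → command heading 316.7°, groundspeed 154.4 kt
Leg 2: desired track 343.6°; wind correction +8.1° → command heading 351.7°, groundspeed 128.4 kt
Leg 3: desired track 304.9°; wind correction +16.7° → command heading 321.6°, groundspeed 149.8 kt
Leg 4: desired track 126.6°; wind correction -16.5° → command heading 110.1°, groundspeed 200.4 kt
Leg 5: desired track 84.9°; wind correction -17.8° → command heading 67.1°, groundspeed 158.2 kt
Leg 6: desired track 4.5°; wind correction +1.7° → command heading 6.2°, groundspeed 124.4 kt

Leg 1: heading=316.7°, groundspeed=154.4 kt
Leg 2: heading=351.7°, groundspeed=128.4 kt
Leg 3: heading=321.6°, groundspeed=149.8 kt
Leg 4: heading=110.1°, groundspeed=200.4 kt
Leg 5: heading=67.1°, groundspeed=158.2 kt
Leg 6: heading=6.2°, groundspeed=124.4 kt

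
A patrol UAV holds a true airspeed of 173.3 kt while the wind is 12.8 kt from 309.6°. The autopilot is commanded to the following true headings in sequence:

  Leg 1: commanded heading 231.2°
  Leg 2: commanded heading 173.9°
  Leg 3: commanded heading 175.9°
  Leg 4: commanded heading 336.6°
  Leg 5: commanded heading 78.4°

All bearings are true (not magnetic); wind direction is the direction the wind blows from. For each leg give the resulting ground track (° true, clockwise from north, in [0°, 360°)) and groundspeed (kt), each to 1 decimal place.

Leg 1: track=227.0°, groundspeed=171.2 kt
Leg 2: track=171.1°, groundspeed=182.7 kt
Leg 3: track=173.0°, groundspeed=182.4 kt
Leg 4: track=338.7°, groundspeed=162.0 kt
Leg 5: track=81.5°, groundspeed=181.6 kt

Leg 1: heading 231.2°; drift -4.2° → track 227.0°, groundspeed 171.2 kt
Leg 2: heading 173.9°; drift -2.8° → track 171.1°, groundspeed 182.7 kt
Leg 3: heading 175.9°; drift -2.9° → track 173.0°, groundspeed 182.4 kt
Leg 4: heading 336.6°; drift +2.1° → track 338.7°, groundspeed 162.0 kt
Leg 5: heading 78.4°; drift +3.1° → track 81.5°, groundspeed 181.6 kt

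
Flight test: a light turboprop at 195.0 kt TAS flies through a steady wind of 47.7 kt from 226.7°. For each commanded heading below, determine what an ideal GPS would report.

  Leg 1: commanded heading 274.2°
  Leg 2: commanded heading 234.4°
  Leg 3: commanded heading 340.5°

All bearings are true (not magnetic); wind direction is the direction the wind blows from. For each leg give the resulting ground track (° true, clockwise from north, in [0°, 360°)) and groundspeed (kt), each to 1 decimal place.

Leg 1: track=286.4°, groundspeed=166.5 kt
Leg 2: track=236.9°, groundspeed=147.9 kt
Leg 3: track=352.0°, groundspeed=218.6 kt

Leg 1: heading 274.2°; drift +12.2° → track 286.4°, groundspeed 166.5 kt
Leg 2: heading 234.4°; drift +2.5° → track 236.9°, groundspeed 147.9 kt
Leg 3: heading 340.5°; drift +11.5° → track 352.0°, groundspeed 218.6 kt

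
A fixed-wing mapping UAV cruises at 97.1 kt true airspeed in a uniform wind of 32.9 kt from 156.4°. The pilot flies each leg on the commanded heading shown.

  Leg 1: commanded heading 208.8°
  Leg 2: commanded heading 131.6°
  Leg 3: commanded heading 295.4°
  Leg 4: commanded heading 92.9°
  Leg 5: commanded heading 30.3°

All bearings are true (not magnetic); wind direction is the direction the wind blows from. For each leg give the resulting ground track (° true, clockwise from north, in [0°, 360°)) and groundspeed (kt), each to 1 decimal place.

Leg 1: track=227.5°, groundspeed=81.3 kt
Leg 2: track=120.0°, groundspeed=68.6 kt
Leg 3: track=305.4°, groundspeed=123.8 kt
Leg 4: track=73.2°, groundspeed=87.5 kt
Leg 5: track=17.4°, groundspeed=119.5 kt

Leg 1: heading 208.8°; drift +18.7° → track 227.5°, groundspeed 81.3 kt
Leg 2: heading 131.6°; drift -11.6° → track 120.0°, groundspeed 68.6 kt
Leg 3: heading 295.4°; drift +10.0° → track 305.4°, groundspeed 123.8 kt
Leg 4: heading 92.9°; drift -19.7° → track 73.2°, groundspeed 87.5 kt
Leg 5: heading 30.3°; drift -12.9° → track 17.4°, groundspeed 119.5 kt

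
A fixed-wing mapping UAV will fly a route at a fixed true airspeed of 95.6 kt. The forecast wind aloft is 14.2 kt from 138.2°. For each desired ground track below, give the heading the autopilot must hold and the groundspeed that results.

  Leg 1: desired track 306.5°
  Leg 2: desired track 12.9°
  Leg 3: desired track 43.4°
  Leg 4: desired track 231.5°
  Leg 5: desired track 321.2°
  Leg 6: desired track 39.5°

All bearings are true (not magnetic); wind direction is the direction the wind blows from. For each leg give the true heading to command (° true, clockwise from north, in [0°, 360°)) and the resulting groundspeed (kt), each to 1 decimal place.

Leg 1: desired track 306.5°; wind correction -1.7° → command heading 304.8°, groundspeed 109.5 kt
Leg 2: desired track 12.9°; wind correction +7.0° → command heading 19.9°, groundspeed 103.1 kt
Leg 3: desired track 43.4°; wind correction +8.5° → command heading 51.9°, groundspeed 95.7 kt
Leg 4: desired track 231.5°; wind correction -8.5° → command heading 223.0°, groundspeed 95.4 kt
Leg 5: desired track 321.2°; wind correction +0.4° → command heading 321.6°, groundspeed 109.8 kt
Leg 6: desired track 39.5°; wind correction +8.4° → command heading 47.9°, groundspeed 96.7 kt

Leg 1: heading=304.8°, groundspeed=109.5 kt
Leg 2: heading=19.9°, groundspeed=103.1 kt
Leg 3: heading=51.9°, groundspeed=95.7 kt
Leg 4: heading=223.0°, groundspeed=95.4 kt
Leg 5: heading=321.6°, groundspeed=109.8 kt
Leg 6: heading=47.9°, groundspeed=96.7 kt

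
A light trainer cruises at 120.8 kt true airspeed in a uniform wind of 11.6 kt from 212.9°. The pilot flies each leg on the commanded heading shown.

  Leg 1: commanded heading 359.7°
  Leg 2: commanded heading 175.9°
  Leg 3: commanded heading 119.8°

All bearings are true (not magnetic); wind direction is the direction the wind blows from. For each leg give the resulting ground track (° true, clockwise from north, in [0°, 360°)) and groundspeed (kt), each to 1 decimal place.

Leg 1: track=2.5°, groundspeed=130.7 kt
Leg 2: track=172.3°, groundspeed=111.8 kt
Leg 3: track=114.4°, groundspeed=122.0 kt

Leg 1: heading 359.7°; drift +2.8° → track 2.5°, groundspeed 130.7 kt
Leg 2: heading 175.9°; drift -3.6° → track 172.3°, groundspeed 111.8 kt
Leg 3: heading 119.8°; drift -5.4° → track 114.4°, groundspeed 122.0 kt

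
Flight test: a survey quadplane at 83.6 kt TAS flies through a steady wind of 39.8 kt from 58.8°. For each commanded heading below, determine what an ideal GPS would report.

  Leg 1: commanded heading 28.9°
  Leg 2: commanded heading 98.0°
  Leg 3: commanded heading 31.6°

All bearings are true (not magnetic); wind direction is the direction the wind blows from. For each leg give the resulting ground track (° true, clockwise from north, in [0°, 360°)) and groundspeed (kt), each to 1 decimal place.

Leg 1: heading 28.9°; drift -22.0° → track 6.9°, groundspeed 53.0 kt
Leg 2: heading 98.0°; drift +25.5° → track 123.5°, groundspeed 58.4 kt
Leg 3: heading 31.6°; drift -20.7° → track 10.9°, groundspeed 51.5 kt

Leg 1: track=6.9°, groundspeed=53.0 kt
Leg 2: track=123.5°, groundspeed=58.4 kt
Leg 3: track=10.9°, groundspeed=51.5 kt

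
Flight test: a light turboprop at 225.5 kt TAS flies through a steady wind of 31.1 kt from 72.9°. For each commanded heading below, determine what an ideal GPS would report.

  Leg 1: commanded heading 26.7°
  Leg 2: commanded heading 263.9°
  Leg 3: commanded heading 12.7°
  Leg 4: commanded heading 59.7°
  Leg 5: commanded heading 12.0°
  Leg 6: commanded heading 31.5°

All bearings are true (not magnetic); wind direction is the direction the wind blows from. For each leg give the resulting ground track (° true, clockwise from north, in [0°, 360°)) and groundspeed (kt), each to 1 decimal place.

Leg 1: track=20.4°, groundspeed=205.2 kt
Leg 2: track=262.6°, groundspeed=256.1 kt
Leg 3: track=5.4°, groundspeed=211.8 kt
Leg 4: track=57.6°, groundspeed=195.4 kt
Leg 5: track=4.6°, groundspeed=212.1 kt
Leg 6: track=25.7°, groundspeed=203.2 kt

Leg 1: heading 26.7°; drift -6.3° → track 20.4°, groundspeed 205.2 kt
Leg 2: heading 263.9°; drift -1.3° → track 262.6°, groundspeed 256.1 kt
Leg 3: heading 12.7°; drift -7.3° → track 5.4°, groundspeed 211.8 kt
Leg 4: heading 59.7°; drift -2.1° → track 57.6°, groundspeed 195.4 kt
Leg 5: heading 12.0°; drift -7.4° → track 4.6°, groundspeed 212.1 kt
Leg 6: heading 31.5°; drift -5.8° → track 25.7°, groundspeed 203.2 kt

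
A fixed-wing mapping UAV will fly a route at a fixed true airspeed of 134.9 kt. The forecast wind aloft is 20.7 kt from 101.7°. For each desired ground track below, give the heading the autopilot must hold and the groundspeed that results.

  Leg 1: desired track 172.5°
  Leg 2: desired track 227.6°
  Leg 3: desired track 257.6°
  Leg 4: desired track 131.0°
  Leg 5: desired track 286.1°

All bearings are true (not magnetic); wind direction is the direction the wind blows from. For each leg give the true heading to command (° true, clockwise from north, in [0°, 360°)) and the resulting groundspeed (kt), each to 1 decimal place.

Leg 1: desired track 172.5°; wind correction -8.3° → command heading 164.2°, groundspeed 126.7 kt
Leg 2: desired track 227.6°; wind correction -7.1° → command heading 220.5°, groundspeed 146.0 kt
Leg 3: desired track 257.6°; wind correction -3.6° → command heading 254.0°, groundspeed 153.5 kt
Leg 4: desired track 131.0°; wind correction -4.3° → command heading 126.7°, groundspeed 116.5 kt
Leg 5: desired track 286.1°; wind correction +0.7° → command heading 286.8°, groundspeed 155.5 kt

Leg 1: heading=164.2°, groundspeed=126.7 kt
Leg 2: heading=220.5°, groundspeed=146.0 kt
Leg 3: heading=254.0°, groundspeed=153.5 kt
Leg 4: heading=126.7°, groundspeed=116.5 kt
Leg 5: heading=286.8°, groundspeed=155.5 kt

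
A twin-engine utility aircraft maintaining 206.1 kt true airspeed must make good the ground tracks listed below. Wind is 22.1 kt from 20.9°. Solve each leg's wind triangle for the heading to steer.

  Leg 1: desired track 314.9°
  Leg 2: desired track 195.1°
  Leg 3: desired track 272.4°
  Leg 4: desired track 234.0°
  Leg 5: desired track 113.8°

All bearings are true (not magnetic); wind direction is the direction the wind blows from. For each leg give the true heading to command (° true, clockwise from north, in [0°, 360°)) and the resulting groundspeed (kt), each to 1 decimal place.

Leg 1: heading=320.5°, groundspeed=196.1 kt
Leg 2: heading=194.5°, groundspeed=228.1 kt
Leg 3: heading=278.2°, groundspeed=212.0 kt
Leg 4: heading=237.4°, groundspeed=224.3 kt
Leg 5: heading=107.7°, groundspeed=206.0 kt

Leg 1: desired track 314.9°; wind correction +5.6° → command heading 320.5°, groundspeed 196.1 kt
Leg 2: desired track 195.1°; wind correction -0.6° → command heading 194.5°, groundspeed 228.1 kt
Leg 3: desired track 272.4°; wind correction +5.8° → command heading 278.2°, groundspeed 212.0 kt
Leg 4: desired track 234.0°; wind correction +3.4° → command heading 237.4°, groundspeed 224.3 kt
Leg 5: desired track 113.8°; wind correction -6.1° → command heading 107.7°, groundspeed 206.0 kt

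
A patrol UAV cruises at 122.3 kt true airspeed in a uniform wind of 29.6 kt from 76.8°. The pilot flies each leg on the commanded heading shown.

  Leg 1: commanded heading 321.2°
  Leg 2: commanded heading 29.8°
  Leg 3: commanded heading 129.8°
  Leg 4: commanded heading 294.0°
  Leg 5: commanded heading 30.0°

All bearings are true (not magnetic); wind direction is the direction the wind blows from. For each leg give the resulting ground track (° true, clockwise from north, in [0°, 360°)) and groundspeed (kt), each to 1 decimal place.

Leg 1: track=310.0°, groundspeed=137.7 kt
Leg 2: track=17.8°, groundspeed=104.4 kt
Leg 3: track=142.5°, groundspeed=107.1 kt
Leg 4: track=287.0°, groundspeed=147.0 kt
Leg 5: track=18.1°, groundspeed=104.3 kt

Leg 1: heading 321.2°; drift -11.2° → track 310.0°, groundspeed 137.7 kt
Leg 2: heading 29.8°; drift -12.0° → track 17.8°, groundspeed 104.4 kt
Leg 3: heading 129.8°; drift +12.7° → track 142.5°, groundspeed 107.1 kt
Leg 4: heading 294.0°; drift -7.0° → track 287.0°, groundspeed 147.0 kt
Leg 5: heading 30.0°; drift -11.9° → track 18.1°, groundspeed 104.3 kt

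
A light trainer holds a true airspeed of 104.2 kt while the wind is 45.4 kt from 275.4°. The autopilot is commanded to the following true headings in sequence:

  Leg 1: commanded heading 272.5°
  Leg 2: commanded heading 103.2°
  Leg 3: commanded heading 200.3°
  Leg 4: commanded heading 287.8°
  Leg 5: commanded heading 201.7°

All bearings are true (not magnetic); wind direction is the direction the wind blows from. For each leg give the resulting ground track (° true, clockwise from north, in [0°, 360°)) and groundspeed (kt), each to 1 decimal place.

Leg 1: track=270.3°, groundspeed=58.9 kt
Leg 2: track=100.8°, groundspeed=149.3 kt
Leg 3: track=174.9°, groundspeed=102.4 kt
Leg 4: track=297.1°, groundspeed=60.6 kt
Leg 5: track=176.2°, groundspeed=101.3 kt

Leg 1: heading 272.5°; drift -2.2° → track 270.3°, groundspeed 58.9 kt
Leg 2: heading 103.2°; drift -2.4° → track 100.8°, groundspeed 149.3 kt
Leg 3: heading 200.3°; drift -25.4° → track 174.9°, groundspeed 102.4 kt
Leg 4: heading 287.8°; drift +9.3° → track 297.1°, groundspeed 60.6 kt
Leg 5: heading 201.7°; drift -25.5° → track 176.2°, groundspeed 101.3 kt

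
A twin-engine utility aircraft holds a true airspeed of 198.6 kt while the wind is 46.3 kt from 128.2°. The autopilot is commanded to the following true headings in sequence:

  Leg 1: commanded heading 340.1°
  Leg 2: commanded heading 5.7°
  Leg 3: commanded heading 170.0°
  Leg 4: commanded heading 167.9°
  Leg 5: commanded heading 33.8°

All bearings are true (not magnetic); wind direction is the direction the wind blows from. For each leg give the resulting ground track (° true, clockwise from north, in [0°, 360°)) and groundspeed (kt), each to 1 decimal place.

Leg 1: heading 340.1°; drift -5.9° → track 334.2°, groundspeed 239.2 kt
Leg 2: heading 5.7°; drift -9.9° → track 355.8°, groundspeed 226.9 kt
Leg 3: heading 170.0°; drift +10.7° → track 180.7°, groundspeed 167.0 kt
Leg 4: heading 167.9°; drift +10.3° → track 178.2°, groundspeed 165.6 kt
Leg 5: heading 33.8°; drift -12.9° → track 20.9°, groundspeed 207.4 kt

Leg 1: track=334.2°, groundspeed=239.2 kt
Leg 2: track=355.8°, groundspeed=226.9 kt
Leg 3: track=180.7°, groundspeed=167.0 kt
Leg 4: track=178.2°, groundspeed=165.6 kt
Leg 5: track=20.9°, groundspeed=207.4 kt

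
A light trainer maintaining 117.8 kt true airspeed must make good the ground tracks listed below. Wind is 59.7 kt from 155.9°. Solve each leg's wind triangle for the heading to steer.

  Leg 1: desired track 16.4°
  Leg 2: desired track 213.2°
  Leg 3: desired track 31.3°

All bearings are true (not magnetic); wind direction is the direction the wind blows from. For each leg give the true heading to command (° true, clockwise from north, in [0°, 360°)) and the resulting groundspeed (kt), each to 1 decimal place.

Leg 1: heading=35.6°, groundspeed=156.6 kt
Leg 2: heading=188.0°, groundspeed=74.3 kt
Leg 3: heading=56.0°, groundspeed=141.0 kt

Leg 1: desired track 16.4°; wind correction +19.2° → command heading 35.6°, groundspeed 156.6 kt
Leg 2: desired track 213.2°; wind correction -25.2° → command heading 188.0°, groundspeed 74.3 kt
Leg 3: desired track 31.3°; wind correction +24.7° → command heading 56.0°, groundspeed 141.0 kt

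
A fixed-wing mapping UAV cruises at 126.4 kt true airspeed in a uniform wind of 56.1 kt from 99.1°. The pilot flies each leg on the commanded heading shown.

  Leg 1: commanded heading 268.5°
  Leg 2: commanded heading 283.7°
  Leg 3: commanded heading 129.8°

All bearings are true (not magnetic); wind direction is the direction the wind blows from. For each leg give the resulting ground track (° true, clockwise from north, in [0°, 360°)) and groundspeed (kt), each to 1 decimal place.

Leg 1: heading 268.5°; drift +3.3° → track 271.8°, groundspeed 181.8 kt
Leg 2: heading 283.7°; drift -1.4° → track 282.3°, groundspeed 182.4 kt
Leg 3: heading 129.8°; drift +20.1° → track 149.9°, groundspeed 83.2 kt

Leg 1: track=271.8°, groundspeed=181.8 kt
Leg 2: track=282.3°, groundspeed=182.4 kt
Leg 3: track=149.9°, groundspeed=83.2 kt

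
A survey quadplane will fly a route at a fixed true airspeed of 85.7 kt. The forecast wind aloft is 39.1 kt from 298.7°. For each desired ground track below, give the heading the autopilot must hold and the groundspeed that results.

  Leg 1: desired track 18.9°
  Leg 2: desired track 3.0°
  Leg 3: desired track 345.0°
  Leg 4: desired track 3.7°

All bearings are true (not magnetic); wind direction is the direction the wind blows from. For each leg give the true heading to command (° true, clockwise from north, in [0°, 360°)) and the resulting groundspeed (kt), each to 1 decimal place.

Leg 1: desired track 18.9°; wind correction -26.7° → command heading 352.2°, groundspeed 69.9 kt
Leg 2: desired track 3.0°; wind correction -24.3° → command heading 338.7°, groundspeed 61.2 kt
Leg 3: desired track 345.0°; wind correction -19.3° → command heading 325.7°, groundspeed 53.9 kt
Leg 4: desired track 3.7°; wind correction -24.4° → command heading 339.3°, groundspeed 61.5 kt

Leg 1: heading=352.2°, groundspeed=69.9 kt
Leg 2: heading=338.7°, groundspeed=61.2 kt
Leg 3: heading=325.7°, groundspeed=53.9 kt
Leg 4: heading=339.3°, groundspeed=61.5 kt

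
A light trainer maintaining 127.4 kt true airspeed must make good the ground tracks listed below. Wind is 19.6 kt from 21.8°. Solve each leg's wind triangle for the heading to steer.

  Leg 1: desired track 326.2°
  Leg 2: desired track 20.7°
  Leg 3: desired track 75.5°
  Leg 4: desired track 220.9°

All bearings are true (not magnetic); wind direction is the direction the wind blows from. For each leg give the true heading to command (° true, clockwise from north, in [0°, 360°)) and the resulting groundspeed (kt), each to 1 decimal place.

Leg 1: desired track 326.2°; wind correction +7.3° → command heading 333.5°, groundspeed 115.3 kt
Leg 2: desired track 20.7°; wind correction +0.2° → command heading 20.9°, groundspeed 107.8 kt
Leg 3: desired track 75.5°; wind correction -7.1° → command heading 68.4°, groundspeed 114.8 kt
Leg 4: desired track 220.9°; wind correction +2.9° → command heading 223.8°, groundspeed 145.8 kt

Leg 1: heading=333.5°, groundspeed=115.3 kt
Leg 2: heading=20.9°, groundspeed=107.8 kt
Leg 3: heading=68.4°, groundspeed=114.8 kt
Leg 4: heading=223.8°, groundspeed=145.8 kt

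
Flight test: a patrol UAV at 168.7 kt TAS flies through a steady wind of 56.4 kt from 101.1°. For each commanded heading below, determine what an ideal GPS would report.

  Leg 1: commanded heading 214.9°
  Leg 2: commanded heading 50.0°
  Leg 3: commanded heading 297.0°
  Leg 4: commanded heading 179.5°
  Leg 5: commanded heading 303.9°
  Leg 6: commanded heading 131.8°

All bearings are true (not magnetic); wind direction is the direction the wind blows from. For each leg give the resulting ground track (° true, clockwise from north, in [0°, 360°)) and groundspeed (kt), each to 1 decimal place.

Leg 1: track=230.0°, groundspeed=198.3 kt
Leg 2: track=31.8°, groundspeed=140.3 kt
Leg 3: track=293.0°, groundspeed=223.5 kt
Leg 4: track=198.8°, groundspeed=166.8 kt
Leg 5: track=298.2°, groundspeed=221.8 kt
Leg 6: track=145.3°, groundspeed=123.6 kt

Leg 1: heading 214.9°; drift +15.1° → track 230.0°, groundspeed 198.3 kt
Leg 2: heading 50.0°; drift -18.2° → track 31.8°, groundspeed 140.3 kt
Leg 3: heading 297.0°; drift -4.0° → track 293.0°, groundspeed 223.5 kt
Leg 4: heading 179.5°; drift +19.3° → track 198.8°, groundspeed 166.8 kt
Leg 5: heading 303.9°; drift -5.7° → track 298.2°, groundspeed 221.8 kt
Leg 6: heading 131.8°; drift +13.5° → track 145.3°, groundspeed 123.6 kt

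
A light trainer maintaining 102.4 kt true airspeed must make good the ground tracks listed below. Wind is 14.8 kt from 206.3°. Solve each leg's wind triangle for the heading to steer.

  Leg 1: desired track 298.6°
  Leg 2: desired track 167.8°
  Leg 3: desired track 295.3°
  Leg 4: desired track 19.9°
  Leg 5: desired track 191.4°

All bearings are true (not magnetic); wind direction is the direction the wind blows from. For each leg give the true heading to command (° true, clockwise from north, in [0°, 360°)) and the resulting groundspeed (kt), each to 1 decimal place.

Leg 1: desired track 298.6°; wind correction -8.3° → command heading 290.3°, groundspeed 101.9 kt
Leg 2: desired track 167.8°; wind correction +5.2° → command heading 173.0°, groundspeed 90.4 kt
Leg 3: desired track 295.3°; wind correction -8.3° → command heading 287.0°, groundspeed 101.1 kt
Leg 4: desired track 19.9°; wind correction -0.9° → command heading 19.0°, groundspeed 117.1 kt
Leg 5: desired track 191.4°; wind correction +2.1° → command heading 193.5°, groundspeed 88.0 kt

Leg 1: heading=290.3°, groundspeed=101.9 kt
Leg 2: heading=173.0°, groundspeed=90.4 kt
Leg 3: heading=287.0°, groundspeed=101.1 kt
Leg 4: heading=19.0°, groundspeed=117.1 kt
Leg 5: heading=193.5°, groundspeed=88.0 kt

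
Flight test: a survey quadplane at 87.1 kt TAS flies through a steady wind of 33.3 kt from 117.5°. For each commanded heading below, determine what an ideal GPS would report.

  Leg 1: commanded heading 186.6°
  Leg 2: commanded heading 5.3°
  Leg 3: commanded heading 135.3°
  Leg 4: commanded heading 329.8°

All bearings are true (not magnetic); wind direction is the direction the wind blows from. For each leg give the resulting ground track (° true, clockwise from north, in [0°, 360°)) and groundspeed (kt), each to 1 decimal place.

Leg 1: track=209.1°, groundspeed=81.4 kt
Leg 2: track=348.1°, groundspeed=104.3 kt
Leg 3: track=145.7°, groundspeed=56.3 kt
Leg 4: track=321.0°, groundspeed=116.6 kt

Leg 1: heading 186.6°; drift +22.5° → track 209.1°, groundspeed 81.4 kt
Leg 2: heading 5.3°; drift -17.2° → track 348.1°, groundspeed 104.3 kt
Leg 3: heading 135.3°; drift +10.4° → track 145.7°, groundspeed 56.3 kt
Leg 4: heading 329.8°; drift -8.8° → track 321.0°, groundspeed 116.6 kt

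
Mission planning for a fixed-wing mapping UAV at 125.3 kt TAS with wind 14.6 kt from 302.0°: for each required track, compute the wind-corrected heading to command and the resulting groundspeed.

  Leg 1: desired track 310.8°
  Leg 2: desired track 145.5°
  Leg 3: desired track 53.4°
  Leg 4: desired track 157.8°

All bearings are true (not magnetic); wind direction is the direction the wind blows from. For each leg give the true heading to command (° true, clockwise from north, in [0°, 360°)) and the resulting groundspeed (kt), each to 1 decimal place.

Leg 1: desired track 310.8°; wind correction -1.0° → command heading 309.8°, groundspeed 110.9 kt
Leg 2: desired track 145.5°; wind correction +2.7° → command heading 148.2°, groundspeed 138.6 kt
Leg 3: desired track 53.4°; wind correction -6.2° → command heading 47.2°, groundspeed 129.9 kt
Leg 4: desired track 157.8°; wind correction +3.9° → command heading 161.7°, groundspeed 136.9 kt

Leg 1: heading=309.8°, groundspeed=110.9 kt
Leg 2: heading=148.2°, groundspeed=138.6 kt
Leg 3: heading=47.2°, groundspeed=129.9 kt
Leg 4: heading=161.7°, groundspeed=136.9 kt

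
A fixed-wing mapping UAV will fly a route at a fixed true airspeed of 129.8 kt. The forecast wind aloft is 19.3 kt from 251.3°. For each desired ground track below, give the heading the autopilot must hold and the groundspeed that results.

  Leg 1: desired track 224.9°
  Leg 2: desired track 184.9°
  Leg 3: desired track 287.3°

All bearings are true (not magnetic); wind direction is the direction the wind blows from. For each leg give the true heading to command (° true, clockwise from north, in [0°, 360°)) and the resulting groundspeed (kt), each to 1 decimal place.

Leg 1: desired track 224.9°; wind correction +3.8° → command heading 228.7°, groundspeed 112.2 kt
Leg 2: desired track 184.9°; wind correction +7.8° → command heading 192.7°, groundspeed 120.9 kt
Leg 3: desired track 287.3°; wind correction -5.0° → command heading 282.3°, groundspeed 113.7 kt

Leg 1: heading=228.7°, groundspeed=112.2 kt
Leg 2: heading=192.7°, groundspeed=120.9 kt
Leg 3: heading=282.3°, groundspeed=113.7 kt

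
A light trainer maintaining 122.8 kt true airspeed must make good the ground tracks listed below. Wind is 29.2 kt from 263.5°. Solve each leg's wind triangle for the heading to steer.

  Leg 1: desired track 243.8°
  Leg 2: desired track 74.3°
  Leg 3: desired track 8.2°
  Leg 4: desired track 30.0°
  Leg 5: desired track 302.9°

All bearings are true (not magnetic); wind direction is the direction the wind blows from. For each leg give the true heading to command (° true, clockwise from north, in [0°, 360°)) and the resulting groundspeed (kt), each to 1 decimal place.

Leg 1: desired track 243.8°; wind correction +4.6° → command heading 248.4°, groundspeed 94.9 kt
Leg 2: desired track 74.3°; wind correction -2.2° → command heading 72.1°, groundspeed 151.5 kt
Leg 3: desired track 8.2°; wind correction -13.3° → command heading 354.9°, groundspeed 126.9 kt
Leg 4: desired track 30.0°; wind correction -11.0° → command heading 19.0°, groundspeed 137.9 kt
Leg 5: desired track 302.9°; wind correction -8.7° → command heading 294.2°, groundspeed 98.8 kt

Leg 1: heading=248.4°, groundspeed=94.9 kt
Leg 2: heading=72.1°, groundspeed=151.5 kt
Leg 3: heading=354.9°, groundspeed=126.9 kt
Leg 4: heading=19.0°, groundspeed=137.9 kt
Leg 5: heading=294.2°, groundspeed=98.8 kt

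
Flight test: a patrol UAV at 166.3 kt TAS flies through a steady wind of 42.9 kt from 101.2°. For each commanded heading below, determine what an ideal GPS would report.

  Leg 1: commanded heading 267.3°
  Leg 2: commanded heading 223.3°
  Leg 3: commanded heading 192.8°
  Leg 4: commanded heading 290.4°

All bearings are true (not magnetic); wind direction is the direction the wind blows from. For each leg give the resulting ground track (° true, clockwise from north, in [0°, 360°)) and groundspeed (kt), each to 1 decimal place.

Leg 1: heading 267.3°; drift +2.8° → track 270.1°, groundspeed 208.2 kt
Leg 2: heading 223.3°; drift +10.9° → track 234.2°, groundspeed 192.6 kt
Leg 3: heading 192.8°; drift +14.4° → track 207.2°, groundspeed 172.9 kt
Leg 4: heading 290.4°; drift -1.9° → track 288.5°, groundspeed 208.8 kt

Leg 1: track=270.1°, groundspeed=208.2 kt
Leg 2: track=234.2°, groundspeed=192.6 kt
Leg 3: track=207.2°, groundspeed=172.9 kt
Leg 4: track=288.5°, groundspeed=208.8 kt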